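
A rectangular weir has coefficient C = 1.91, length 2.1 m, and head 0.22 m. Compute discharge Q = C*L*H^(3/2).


Q = C * L * H^(3/2) = 1.91 * 2.1 * 0.22^1.5 = 1.91 * 2.1 * 0.103189

0.4139 m^3/s


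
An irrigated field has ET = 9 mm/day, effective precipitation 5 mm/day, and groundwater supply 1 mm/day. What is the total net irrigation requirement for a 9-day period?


Daily deficit = ET - Pe - GW = 9 - 5 - 1 = 3 mm/day
NIR = 3 * 9 = 27 mm

27.0000 mm


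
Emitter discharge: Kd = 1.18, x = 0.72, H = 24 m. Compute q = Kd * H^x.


q = Kd * H^x = 1.18 * 24^0.72 = 1.18 * 9.857167

11.6315 L/h


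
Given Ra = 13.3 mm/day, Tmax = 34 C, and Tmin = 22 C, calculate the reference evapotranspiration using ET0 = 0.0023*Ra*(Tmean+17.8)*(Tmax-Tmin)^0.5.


Tmean = (Tmax + Tmin)/2 = (34 + 22)/2 = 28.0
ET0 = 0.0023 * 13.3 * (28.0 + 17.8) * sqrt(34 - 22)
ET0 = 0.0023 * 13.3 * 45.8 * 3.464102

4.8533 mm/day


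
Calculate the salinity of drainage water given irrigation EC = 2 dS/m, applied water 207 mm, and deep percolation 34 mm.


EC_dw = EC_iw * D_iw / D_dw
EC_dw = 2 * 207 / 34
EC_dw = 414 / 34

12.1765 dS/m


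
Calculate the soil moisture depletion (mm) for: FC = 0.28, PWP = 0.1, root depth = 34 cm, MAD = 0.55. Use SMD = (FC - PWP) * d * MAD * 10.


SMD = (FC - PWP) * d * MAD * 10
SMD = (0.28 - 0.1) * 34 * 0.55 * 10
SMD = 0.1800 * 34 * 0.55 * 10

33.6600 mm


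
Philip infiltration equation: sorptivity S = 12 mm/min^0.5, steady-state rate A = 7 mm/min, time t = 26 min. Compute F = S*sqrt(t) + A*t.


F = S*sqrt(t) + A*t
F = 12*sqrt(26) + 7*26
F = 12*5.099020 + 182

243.1882 mm


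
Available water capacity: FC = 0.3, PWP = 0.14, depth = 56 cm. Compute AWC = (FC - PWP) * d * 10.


AWC = (FC - PWP) * d * 10
AWC = (0.3 - 0.14) * 56 * 10
AWC = 0.1600 * 56 * 10

89.6000 mm


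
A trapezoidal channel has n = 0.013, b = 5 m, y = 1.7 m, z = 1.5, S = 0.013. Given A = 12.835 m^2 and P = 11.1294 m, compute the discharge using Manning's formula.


R = A/P = 12.835/11.1294 = 1.153252
Q = (1/0.013) * 12.835 * 1.153252^(2/3) * 0.013^0.5

123.7961 m^3/s


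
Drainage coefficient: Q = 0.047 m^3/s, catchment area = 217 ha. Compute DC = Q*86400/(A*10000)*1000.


DC = Q * 86400 / (A * 10000) * 1000
DC = 0.047 * 86400 / (217 * 10000) * 1000
DC = 4060800.0000 / 2170000

1.8713 mm/day


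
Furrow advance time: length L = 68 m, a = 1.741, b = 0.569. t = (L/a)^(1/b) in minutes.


t = (L/a)^(1/b)
t = (68/1.741)^(1/0.569)
t = 39.058013^(1/0.569)

627.1647 min


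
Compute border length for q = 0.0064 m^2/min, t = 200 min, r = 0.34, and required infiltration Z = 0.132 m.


L = q*t/((1+r)*Z)
L = 0.0064*200/((1+0.34)*0.132)
L = 1.28/0.17688

7.2365 m


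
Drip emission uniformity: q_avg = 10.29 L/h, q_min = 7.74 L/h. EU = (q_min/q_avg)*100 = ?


EU = (q_min/q_avg)*100 = (7.74/10.29)*100 = 75.2187%

75.2187 %


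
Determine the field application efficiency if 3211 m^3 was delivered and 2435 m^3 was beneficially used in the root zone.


Ea = V_root / V_field * 100 = 2435 / 3211 * 100 = 75.8331%

75.8331 %


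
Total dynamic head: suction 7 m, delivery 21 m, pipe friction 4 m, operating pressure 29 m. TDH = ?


TDH = Hs + Hd + hf + Hp = 7 + 21 + 4 + 29 = 61

61 m


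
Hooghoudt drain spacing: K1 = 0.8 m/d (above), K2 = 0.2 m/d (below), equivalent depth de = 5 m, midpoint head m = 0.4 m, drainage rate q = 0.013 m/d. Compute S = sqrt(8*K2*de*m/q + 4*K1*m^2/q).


S^2 = 8*K2*de*m/q + 4*K1*m^2/q
S^2 = 8*0.2*5*0.4/0.013 + 4*0.8*0.4^2/0.013
S = sqrt(285.5385)

16.8979 m


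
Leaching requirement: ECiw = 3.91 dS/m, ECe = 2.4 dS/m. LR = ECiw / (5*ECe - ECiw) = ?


LR = ECiw / (5*ECe - ECiw)
LR = 3.91 / (5*2.4 - 3.91)
LR = 3.91 / 8.0900

0.4833


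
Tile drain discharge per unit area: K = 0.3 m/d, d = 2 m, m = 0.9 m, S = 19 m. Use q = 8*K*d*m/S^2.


q = 8*K*d*m/S^2
q = 8*0.3*2*0.9/19^2
q = 4.3200 / 361

0.0120 m/d


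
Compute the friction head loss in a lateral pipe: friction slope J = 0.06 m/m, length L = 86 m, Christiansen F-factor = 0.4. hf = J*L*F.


hf = J * L * F = 0.06 * 86 * 0.4 = 2.0640 m

2.0640 m


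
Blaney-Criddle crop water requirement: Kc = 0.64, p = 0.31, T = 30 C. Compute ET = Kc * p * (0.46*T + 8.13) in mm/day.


ET = Kc * p * (0.46*T + 8.13)
ET = 0.64 * 0.31 * (0.46*30 + 8.13)
ET = 0.64 * 0.31 * 21.9300

4.3509 mm/day


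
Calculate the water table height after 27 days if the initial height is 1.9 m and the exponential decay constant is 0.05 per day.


m = m0 * exp(-k*t)
m = 1.9 * exp(-0.05 * 27)
m = 1.9 * exp(-1.3500)

0.4926 m


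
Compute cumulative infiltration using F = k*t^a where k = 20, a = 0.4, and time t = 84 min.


F = k * t^a = 20 * 84^0.4
F = 20 * 5.884529

117.6906 mm


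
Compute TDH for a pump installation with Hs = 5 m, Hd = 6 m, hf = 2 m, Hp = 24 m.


TDH = Hs + Hd + hf + Hp = 5 + 6 + 2 + 24 = 37

37 m


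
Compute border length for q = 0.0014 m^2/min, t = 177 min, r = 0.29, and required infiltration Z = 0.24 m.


L = q*t/((1+r)*Z)
L = 0.0014*177/((1+0.29)*0.24)
L = 0.2478/0.3096

0.8004 m


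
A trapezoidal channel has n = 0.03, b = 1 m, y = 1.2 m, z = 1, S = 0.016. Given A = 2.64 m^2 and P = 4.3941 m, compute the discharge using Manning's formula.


R = A/P = 2.64/4.3941 = 0.600806
Q = (1/0.03) * 2.64 * 0.600806^(2/3) * 0.016^0.5

7.9256 m^3/s


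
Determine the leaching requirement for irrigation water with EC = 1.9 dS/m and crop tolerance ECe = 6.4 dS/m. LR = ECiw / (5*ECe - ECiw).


LR = ECiw / (5*ECe - ECiw)
LR = 1.9 / (5*6.4 - 1.9)
LR = 1.9 / 30.1000

0.0631


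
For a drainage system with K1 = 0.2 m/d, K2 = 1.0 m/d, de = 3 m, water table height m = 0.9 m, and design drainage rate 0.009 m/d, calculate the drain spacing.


S^2 = 8*K2*de*m/q + 4*K1*m^2/q
S^2 = 8*1.0*3*0.9/0.009 + 4*0.2*0.9^2/0.009
S = sqrt(2472.0000)

49.7192 m


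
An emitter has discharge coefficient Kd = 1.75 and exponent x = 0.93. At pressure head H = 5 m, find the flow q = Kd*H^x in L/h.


q = Kd * H^x = 1.75 * 5^0.93 = 1.75 * 4.467269

7.8177 L/h


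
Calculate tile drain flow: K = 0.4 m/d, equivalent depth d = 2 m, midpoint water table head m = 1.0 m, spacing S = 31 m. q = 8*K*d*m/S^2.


q = 8*K*d*m/S^2
q = 8*0.4*2*1.0/31^2
q = 6.4000 / 961

0.0067 m/d


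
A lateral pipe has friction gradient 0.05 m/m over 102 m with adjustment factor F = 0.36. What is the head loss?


hf = J * L * F = 0.05 * 102 * 0.36 = 1.8360 m

1.8360 m


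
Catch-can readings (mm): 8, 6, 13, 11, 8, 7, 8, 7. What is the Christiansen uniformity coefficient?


mean = 8.500000 mm
MAD = 1.750000 mm
CU = (1 - 1.750000/8.500000)*100

79.4118 %


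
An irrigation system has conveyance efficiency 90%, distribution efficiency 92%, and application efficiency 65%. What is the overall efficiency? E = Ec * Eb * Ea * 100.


Ec = 0.9, Eb = 0.92, Ea = 0.65
E = 0.9 * 0.92 * 0.65 * 100 = 53.8200%

53.8200 %


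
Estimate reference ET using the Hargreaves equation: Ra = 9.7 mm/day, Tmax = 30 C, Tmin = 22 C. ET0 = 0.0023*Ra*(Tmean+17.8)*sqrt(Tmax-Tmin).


Tmean = (Tmax + Tmin)/2 = (30 + 22)/2 = 26.0
ET0 = 0.0023 * 9.7 * (26.0 + 17.8) * sqrt(30 - 22)
ET0 = 0.0023 * 9.7 * 43.8 * 2.828427

2.7639 mm/day


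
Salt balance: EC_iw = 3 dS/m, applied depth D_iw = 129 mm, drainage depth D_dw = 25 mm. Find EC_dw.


EC_dw = EC_iw * D_iw / D_dw
EC_dw = 3 * 129 / 25
EC_dw = 387 / 25

15.4800 dS/m


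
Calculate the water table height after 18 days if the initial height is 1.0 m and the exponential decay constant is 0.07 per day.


m = m0 * exp(-k*t)
m = 1.0 * exp(-0.07 * 18)
m = 1.0 * exp(-1.2600)

0.2837 m


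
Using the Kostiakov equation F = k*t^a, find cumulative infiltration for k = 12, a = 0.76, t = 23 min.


F = k * t^a = 12 * 23^0.76
F = 12 * 10.837102

130.0452 mm


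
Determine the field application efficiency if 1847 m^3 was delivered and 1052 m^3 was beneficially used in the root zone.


Ea = V_root / V_field * 100 = 1052 / 1847 * 100 = 56.9572%

56.9572 %


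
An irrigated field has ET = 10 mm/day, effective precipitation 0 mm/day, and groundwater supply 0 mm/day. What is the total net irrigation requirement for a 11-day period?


Daily deficit = ET - Pe - GW = 10 - 0 - 0 = 10 mm/day
NIR = 10 * 11 = 110 mm

110.0000 mm


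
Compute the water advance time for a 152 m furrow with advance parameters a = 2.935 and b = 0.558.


t = (L/a)^(1/b)
t = (152/2.935)^(1/0.558)
t = 51.788756^(1/0.558)

1180.6104 min


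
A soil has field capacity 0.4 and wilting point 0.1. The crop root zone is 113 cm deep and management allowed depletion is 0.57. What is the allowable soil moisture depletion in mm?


SMD = (FC - PWP) * d * MAD * 10
SMD = (0.4 - 0.1) * 113 * 0.57 * 10
SMD = 0.3000 * 113 * 0.57 * 10

193.2300 mm


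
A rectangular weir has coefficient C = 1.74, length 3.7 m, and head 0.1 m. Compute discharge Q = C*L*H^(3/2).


Q = C * L * H^(3/2) = 1.74 * 3.7 * 0.1^1.5 = 1.74 * 3.7 * 0.031623

0.2036 m^3/s


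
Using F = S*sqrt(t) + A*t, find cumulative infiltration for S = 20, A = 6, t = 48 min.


F = S*sqrt(t) + A*t
F = 20*sqrt(48) + 6*48
F = 20*6.928203 + 288

426.5641 mm


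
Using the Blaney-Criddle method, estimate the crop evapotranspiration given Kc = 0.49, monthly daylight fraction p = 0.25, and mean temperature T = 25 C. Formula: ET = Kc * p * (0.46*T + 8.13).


ET = Kc * p * (0.46*T + 8.13)
ET = 0.49 * 0.25 * (0.46*25 + 8.13)
ET = 0.49 * 0.25 * 19.6300

2.4047 mm/day


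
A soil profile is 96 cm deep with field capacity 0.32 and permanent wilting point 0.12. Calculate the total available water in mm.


AWC = (FC - PWP) * d * 10
AWC = (0.32 - 0.12) * 96 * 10
AWC = 0.2000 * 96 * 10

192.0000 mm


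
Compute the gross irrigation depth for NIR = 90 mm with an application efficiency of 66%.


Ea = 66% = 0.66
GID = NIR / Ea = 90 / 0.66 = 136.3636 mm

136.3636 mm


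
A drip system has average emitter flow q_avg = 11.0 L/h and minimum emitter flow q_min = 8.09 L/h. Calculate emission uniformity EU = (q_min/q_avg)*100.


EU = (q_min/q_avg)*100 = (8.09/11.0)*100 = 73.5455%

73.5455 %


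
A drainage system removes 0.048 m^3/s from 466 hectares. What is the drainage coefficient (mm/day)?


DC = Q * 86400 / (A * 10000) * 1000
DC = 0.048 * 86400 / (466 * 10000) * 1000
DC = 4147200.0000 / 4660000

0.8900 mm/day


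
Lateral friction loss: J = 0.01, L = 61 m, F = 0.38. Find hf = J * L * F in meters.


hf = J * L * F = 0.01 * 61 * 0.38 = 0.2318 m

0.2318 m


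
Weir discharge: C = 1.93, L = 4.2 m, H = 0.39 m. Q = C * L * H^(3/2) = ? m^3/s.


Q = C * L * H^(3/2) = 1.93 * 4.2 * 0.39^1.5 = 1.93 * 4.2 * 0.243555

1.9743 m^3/s


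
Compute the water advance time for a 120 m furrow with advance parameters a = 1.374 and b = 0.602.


t = (L/a)^(1/b)
t = (120/1.374)^(1/0.602)
t = 87.336245^(1/0.602)

1677.1643 min


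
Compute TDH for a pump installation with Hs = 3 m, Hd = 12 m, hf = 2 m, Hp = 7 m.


TDH = Hs + Hd + hf + Hp = 3 + 12 + 2 + 7 = 24

24 m


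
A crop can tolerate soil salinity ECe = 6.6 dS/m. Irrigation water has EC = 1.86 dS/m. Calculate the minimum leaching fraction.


LR = ECiw / (5*ECe - ECiw)
LR = 1.86 / (5*6.6 - 1.86)
LR = 1.86 / 31.1400

0.0597


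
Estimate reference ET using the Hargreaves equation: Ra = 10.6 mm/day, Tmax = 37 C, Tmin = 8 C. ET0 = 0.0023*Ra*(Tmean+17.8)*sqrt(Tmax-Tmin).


Tmean = (Tmax + Tmin)/2 = (37 + 8)/2 = 22.5
ET0 = 0.0023 * 10.6 * (22.5 + 17.8) * sqrt(37 - 8)
ET0 = 0.0023 * 10.6 * 40.3 * 5.385165

5.2910 mm/day


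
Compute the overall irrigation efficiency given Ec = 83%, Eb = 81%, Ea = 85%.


Ec = 0.83, Eb = 0.81, Ea = 0.85
E = 0.83 * 0.81 * 0.85 * 100 = 57.1455%

57.1455 %


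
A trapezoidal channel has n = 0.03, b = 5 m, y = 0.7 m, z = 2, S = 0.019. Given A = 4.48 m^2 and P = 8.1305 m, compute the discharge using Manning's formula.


R = A/P = 4.48/8.1305 = 0.551012
Q = (1/0.03) * 4.48 * 0.551012^(2/3) * 0.019^0.5

13.8348 m^3/s


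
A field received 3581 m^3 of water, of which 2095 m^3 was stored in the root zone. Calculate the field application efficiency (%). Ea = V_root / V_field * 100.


Ea = V_root / V_field * 100 = 2095 / 3581 * 100 = 58.5032%

58.5032 %


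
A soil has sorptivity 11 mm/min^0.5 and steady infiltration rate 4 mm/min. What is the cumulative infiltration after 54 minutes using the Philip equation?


F = S*sqrt(t) + A*t
F = 11*sqrt(54) + 4*54
F = 11*7.348469 + 216

296.8332 mm


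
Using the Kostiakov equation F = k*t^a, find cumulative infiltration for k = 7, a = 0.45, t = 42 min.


F = k * t^a = 7 * 42^0.45
F = 7 * 5.376036

37.6323 mm


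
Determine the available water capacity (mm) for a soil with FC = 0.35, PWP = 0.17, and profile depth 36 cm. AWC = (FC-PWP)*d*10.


AWC = (FC - PWP) * d * 10
AWC = (0.35 - 0.17) * 36 * 10
AWC = 0.1800 * 36 * 10

64.8000 mm


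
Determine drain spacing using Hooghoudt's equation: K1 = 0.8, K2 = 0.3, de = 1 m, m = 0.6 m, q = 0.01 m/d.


S^2 = 8*K2*de*m/q + 4*K1*m^2/q
S^2 = 8*0.3*1*0.6/0.01 + 4*0.8*0.6^2/0.01
S = sqrt(259.2000)

16.0997 m


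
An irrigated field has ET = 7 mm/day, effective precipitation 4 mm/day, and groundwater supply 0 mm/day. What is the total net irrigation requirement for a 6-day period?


Daily deficit = ET - Pe - GW = 7 - 4 - 0 = 3 mm/day
NIR = 3 * 6 = 18 mm

18.0000 mm


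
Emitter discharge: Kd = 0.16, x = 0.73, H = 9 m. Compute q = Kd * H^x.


q = Kd * H^x = 0.16 * 9^0.73 = 0.16 * 4.972755

0.7956 L/h


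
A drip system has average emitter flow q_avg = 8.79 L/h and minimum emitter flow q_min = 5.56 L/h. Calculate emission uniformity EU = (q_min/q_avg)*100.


EU = (q_min/q_avg)*100 = (5.56/8.79)*100 = 63.2537%

63.2537 %


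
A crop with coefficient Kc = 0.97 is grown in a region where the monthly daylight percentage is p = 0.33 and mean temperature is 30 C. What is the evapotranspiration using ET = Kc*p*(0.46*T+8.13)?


ET = Kc * p * (0.46*T + 8.13)
ET = 0.97 * 0.33 * (0.46*30 + 8.13)
ET = 0.97 * 0.33 * 21.9300

7.0198 mm/day


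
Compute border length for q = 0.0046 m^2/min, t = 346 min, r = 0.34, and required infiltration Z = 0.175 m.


L = q*t/((1+r)*Z)
L = 0.0046*346/((1+0.34)*0.175)
L = 1.5916/0.2345

6.7872 m


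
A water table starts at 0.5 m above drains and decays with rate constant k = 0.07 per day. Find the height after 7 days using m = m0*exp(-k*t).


m = m0 * exp(-k*t)
m = 0.5 * exp(-0.07 * 7)
m = 0.5 * exp(-0.4900)

0.3063 m


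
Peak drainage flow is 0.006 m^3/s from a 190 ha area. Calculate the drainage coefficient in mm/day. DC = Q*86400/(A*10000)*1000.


DC = Q * 86400 / (A * 10000) * 1000
DC = 0.006 * 86400 / (190 * 10000) * 1000
DC = 518400.0000 / 1900000

0.2728 mm/day


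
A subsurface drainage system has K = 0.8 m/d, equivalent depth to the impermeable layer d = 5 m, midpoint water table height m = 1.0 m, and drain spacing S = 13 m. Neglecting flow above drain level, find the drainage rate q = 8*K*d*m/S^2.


q = 8*K*d*m/S^2
q = 8*0.8*5*1.0/13^2
q = 32.0000 / 169

0.1893 m/d


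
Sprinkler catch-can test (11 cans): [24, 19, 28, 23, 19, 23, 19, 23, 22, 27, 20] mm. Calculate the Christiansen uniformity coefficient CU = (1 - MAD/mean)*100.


mean = 22.454545 mm
MAD = 2.413223 mm
CU = (1 - 2.413223/22.454545)*100

89.2529 %


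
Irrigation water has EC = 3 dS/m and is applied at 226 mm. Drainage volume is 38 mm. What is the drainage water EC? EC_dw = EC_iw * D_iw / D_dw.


EC_dw = EC_iw * D_iw / D_dw
EC_dw = 3 * 226 / 38
EC_dw = 678 / 38

17.8421 dS/m


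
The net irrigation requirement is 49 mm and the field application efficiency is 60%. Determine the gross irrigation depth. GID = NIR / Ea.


Ea = 60% = 0.6
GID = NIR / Ea = 49 / 0.6 = 81.6667 mm

81.6667 mm


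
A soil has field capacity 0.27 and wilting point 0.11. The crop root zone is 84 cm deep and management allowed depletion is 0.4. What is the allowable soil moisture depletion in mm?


SMD = (FC - PWP) * d * MAD * 10
SMD = (0.27 - 0.11) * 84 * 0.4 * 10
SMD = 0.1600 * 84 * 0.4 * 10

53.7600 mm


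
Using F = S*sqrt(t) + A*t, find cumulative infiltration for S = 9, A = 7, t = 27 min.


F = S*sqrt(t) + A*t
F = 9*sqrt(27) + 7*27
F = 9*5.196152 + 189

235.7654 mm


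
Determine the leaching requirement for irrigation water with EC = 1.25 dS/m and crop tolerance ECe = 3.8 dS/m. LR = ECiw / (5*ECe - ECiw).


LR = ECiw / (5*ECe - ECiw)
LR = 1.25 / (5*3.8 - 1.25)
LR = 1.25 / 17.7500

0.0704


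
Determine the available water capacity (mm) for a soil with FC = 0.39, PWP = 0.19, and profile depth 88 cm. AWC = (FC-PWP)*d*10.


AWC = (FC - PWP) * d * 10
AWC = (0.39 - 0.19) * 88 * 10
AWC = 0.2000 * 88 * 10

176.0000 mm


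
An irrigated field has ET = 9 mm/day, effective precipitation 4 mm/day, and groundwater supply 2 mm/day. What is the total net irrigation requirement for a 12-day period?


Daily deficit = ET - Pe - GW = 9 - 4 - 2 = 3 mm/day
NIR = 3 * 12 = 36 mm

36.0000 mm


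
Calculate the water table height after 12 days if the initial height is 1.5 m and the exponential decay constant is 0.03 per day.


m = m0 * exp(-k*t)
m = 1.5 * exp(-0.03 * 12)
m = 1.5 * exp(-0.3600)

1.0465 m


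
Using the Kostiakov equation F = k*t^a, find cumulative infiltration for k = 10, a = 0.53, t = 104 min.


F = k * t^a = 10 * 104^0.53
F = 10 * 11.722701

117.2270 mm


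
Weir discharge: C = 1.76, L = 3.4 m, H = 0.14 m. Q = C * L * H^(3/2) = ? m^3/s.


Q = C * L * H^(3/2) = 1.76 * 3.4 * 0.14^1.5 = 1.76 * 3.4 * 0.052383

0.3135 m^3/s


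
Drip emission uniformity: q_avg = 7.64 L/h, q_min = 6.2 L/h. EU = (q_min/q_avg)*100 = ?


EU = (q_min/q_avg)*100 = (6.2/7.64)*100 = 81.1518%

81.1518 %


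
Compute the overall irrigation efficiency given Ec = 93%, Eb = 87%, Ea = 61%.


Ec = 0.93, Eb = 0.87, Ea = 0.61
E = 0.93 * 0.87 * 0.61 * 100 = 49.3551%

49.3551 %


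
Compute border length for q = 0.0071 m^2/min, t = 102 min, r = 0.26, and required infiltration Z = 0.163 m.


L = q*t/((1+r)*Z)
L = 0.0071*102/((1+0.26)*0.163)
L = 0.7242/0.20538

3.5261 m


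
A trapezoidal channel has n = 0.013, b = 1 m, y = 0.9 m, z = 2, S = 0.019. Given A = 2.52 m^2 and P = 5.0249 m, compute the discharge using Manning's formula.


R = A/P = 2.52/5.0249 = 0.501503
Q = (1/0.013) * 2.52 * 0.501503^(2/3) * 0.019^0.5

16.8662 m^3/s


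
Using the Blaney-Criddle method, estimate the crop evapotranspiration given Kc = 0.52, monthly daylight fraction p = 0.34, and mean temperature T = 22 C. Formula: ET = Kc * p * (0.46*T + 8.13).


ET = Kc * p * (0.46*T + 8.13)
ET = 0.52 * 0.34 * (0.46*22 + 8.13)
ET = 0.52 * 0.34 * 18.2500

3.2266 mm/day


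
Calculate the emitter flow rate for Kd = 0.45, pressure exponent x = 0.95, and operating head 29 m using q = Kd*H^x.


q = Kd * H^x = 0.45 * 29^0.95 = 0.45 * 24.506320

11.0278 L/h


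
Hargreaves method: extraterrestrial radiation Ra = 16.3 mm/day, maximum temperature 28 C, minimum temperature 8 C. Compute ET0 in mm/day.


Tmean = (Tmax + Tmin)/2 = (28 + 8)/2 = 18.0
ET0 = 0.0023 * 16.3 * (18.0 + 17.8) * sqrt(28 - 8)
ET0 = 0.0023 * 16.3 * 35.8 * 4.472136

6.0022 mm/day


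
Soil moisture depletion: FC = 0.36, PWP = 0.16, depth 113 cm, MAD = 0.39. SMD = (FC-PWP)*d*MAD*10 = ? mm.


SMD = (FC - PWP) * d * MAD * 10
SMD = (0.36 - 0.16) * 113 * 0.39 * 10
SMD = 0.2000 * 113 * 0.39 * 10

88.1400 mm


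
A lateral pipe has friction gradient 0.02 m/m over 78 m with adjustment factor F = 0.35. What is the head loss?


hf = J * L * F = 0.02 * 78 * 0.35 = 0.5460 m

0.5460 m


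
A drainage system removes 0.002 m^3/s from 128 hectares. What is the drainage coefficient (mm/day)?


DC = Q * 86400 / (A * 10000) * 1000
DC = 0.002 * 86400 / (128 * 10000) * 1000
DC = 172800.0000 / 1280000

0.1350 mm/day


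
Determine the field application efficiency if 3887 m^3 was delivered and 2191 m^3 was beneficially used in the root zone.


Ea = V_root / V_field * 100 = 2191 / 3887 * 100 = 56.3674%

56.3674 %


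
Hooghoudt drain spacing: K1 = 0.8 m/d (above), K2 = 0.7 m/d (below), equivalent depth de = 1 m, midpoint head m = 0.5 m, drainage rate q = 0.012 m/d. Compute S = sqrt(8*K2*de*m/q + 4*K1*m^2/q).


S^2 = 8*K2*de*m/q + 4*K1*m^2/q
S^2 = 8*0.7*1*0.5/0.012 + 4*0.8*0.5^2/0.012
S = sqrt(300.0000)

17.3205 m


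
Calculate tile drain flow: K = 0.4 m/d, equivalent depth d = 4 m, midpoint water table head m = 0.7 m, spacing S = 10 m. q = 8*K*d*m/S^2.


q = 8*K*d*m/S^2
q = 8*0.4*4*0.7/10^2
q = 8.9600 / 100

0.0896 m/d


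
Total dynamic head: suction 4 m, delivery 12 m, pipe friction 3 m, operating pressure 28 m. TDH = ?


TDH = Hs + Hd + hf + Hp = 4 + 12 + 3 + 28 = 47

47 m


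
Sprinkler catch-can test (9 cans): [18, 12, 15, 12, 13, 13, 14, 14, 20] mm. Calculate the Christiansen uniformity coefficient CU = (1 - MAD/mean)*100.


mean = 14.555556 mm
MAD = 2.074074 mm
CU = (1 - 2.074074/14.555556)*100

85.7506 %


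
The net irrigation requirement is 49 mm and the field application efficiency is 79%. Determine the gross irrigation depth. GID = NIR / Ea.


Ea = 79% = 0.79
GID = NIR / Ea = 49 / 0.79 = 62.0253 mm

62.0253 mm


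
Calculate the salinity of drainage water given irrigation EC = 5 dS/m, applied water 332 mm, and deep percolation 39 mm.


EC_dw = EC_iw * D_iw / D_dw
EC_dw = 5 * 332 / 39
EC_dw = 1660 / 39

42.5641 dS/m


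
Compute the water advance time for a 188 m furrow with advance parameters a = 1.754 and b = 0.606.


t = (L/a)^(1/b)
t = (188/1.754)^(1/0.606)
t = 107.183580^(1/0.606)

2238.9615 min


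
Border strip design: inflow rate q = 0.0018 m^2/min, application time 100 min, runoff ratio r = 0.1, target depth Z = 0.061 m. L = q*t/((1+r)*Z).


L = q*t/((1+r)*Z)
L = 0.0018*100/((1+0.1)*0.061)
L = 0.18/0.0671

2.6826 m


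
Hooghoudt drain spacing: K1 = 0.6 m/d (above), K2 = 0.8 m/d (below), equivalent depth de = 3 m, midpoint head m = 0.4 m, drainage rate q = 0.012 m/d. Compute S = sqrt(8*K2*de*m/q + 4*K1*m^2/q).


S^2 = 8*K2*de*m/q + 4*K1*m^2/q
S^2 = 8*0.8*3*0.4/0.012 + 4*0.6*0.4^2/0.012
S = sqrt(672.0000)

25.9230 m


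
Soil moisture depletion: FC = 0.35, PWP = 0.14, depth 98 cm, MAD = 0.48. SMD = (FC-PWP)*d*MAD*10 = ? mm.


SMD = (FC - PWP) * d * MAD * 10
SMD = (0.35 - 0.14) * 98 * 0.48 * 10
SMD = 0.2100 * 98 * 0.48 * 10

98.7840 mm


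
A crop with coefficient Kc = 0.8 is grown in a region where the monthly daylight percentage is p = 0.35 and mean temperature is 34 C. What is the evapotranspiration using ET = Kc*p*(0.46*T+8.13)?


ET = Kc * p * (0.46*T + 8.13)
ET = 0.8 * 0.35 * (0.46*34 + 8.13)
ET = 0.8 * 0.35 * 23.7700

6.6556 mm/day


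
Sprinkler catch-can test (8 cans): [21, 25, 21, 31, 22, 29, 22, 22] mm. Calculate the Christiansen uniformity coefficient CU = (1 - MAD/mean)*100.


mean = 24.125000 mm
MAD = 3.156250 mm
CU = (1 - 3.156250/24.125000)*100

86.9171 %


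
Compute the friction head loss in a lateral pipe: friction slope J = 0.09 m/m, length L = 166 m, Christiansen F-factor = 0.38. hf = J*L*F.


hf = J * L * F = 0.09 * 166 * 0.38 = 5.6772 m

5.6772 m


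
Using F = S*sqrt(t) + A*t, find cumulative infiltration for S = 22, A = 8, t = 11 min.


F = S*sqrt(t) + A*t
F = 22*sqrt(11) + 8*11
F = 22*3.316625 + 88

160.9658 mm


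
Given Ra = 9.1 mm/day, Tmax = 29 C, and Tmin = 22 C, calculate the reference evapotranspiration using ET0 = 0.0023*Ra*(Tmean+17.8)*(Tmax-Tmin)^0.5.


Tmean = (Tmax + Tmin)/2 = (29 + 22)/2 = 25.5
ET0 = 0.0023 * 9.1 * (25.5 + 17.8) * sqrt(29 - 22)
ET0 = 0.0023 * 9.1 * 43.3 * 2.645751

2.3978 mm/day


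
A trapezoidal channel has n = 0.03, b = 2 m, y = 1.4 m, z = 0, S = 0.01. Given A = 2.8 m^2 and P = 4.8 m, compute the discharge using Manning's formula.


R = A/P = 2.8/4.8 = 0.583333
Q = (1/0.03) * 2.8 * 0.583333^(2/3) * 0.01^0.5

6.5160 m^3/s


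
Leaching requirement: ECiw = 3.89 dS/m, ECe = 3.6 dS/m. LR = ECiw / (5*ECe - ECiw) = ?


LR = ECiw / (5*ECe - ECiw)
LR = 3.89 / (5*3.6 - 3.89)
LR = 3.89 / 14.1100

0.2757


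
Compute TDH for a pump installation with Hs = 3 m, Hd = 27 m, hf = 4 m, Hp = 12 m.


TDH = Hs + Hd + hf + Hp = 3 + 27 + 4 + 12 = 46

46 m


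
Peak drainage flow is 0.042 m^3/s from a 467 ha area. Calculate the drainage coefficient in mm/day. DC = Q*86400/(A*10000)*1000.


DC = Q * 86400 / (A * 10000) * 1000
DC = 0.042 * 86400 / (467 * 10000) * 1000
DC = 3628800.0000 / 4670000

0.7770 mm/day


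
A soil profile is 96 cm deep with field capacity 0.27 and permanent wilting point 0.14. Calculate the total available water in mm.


AWC = (FC - PWP) * d * 10
AWC = (0.27 - 0.14) * 96 * 10
AWC = 0.1300 * 96 * 10

124.8000 mm


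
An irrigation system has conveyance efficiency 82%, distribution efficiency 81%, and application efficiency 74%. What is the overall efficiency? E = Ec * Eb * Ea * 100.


Ec = 0.82, Eb = 0.81, Ea = 0.74
E = 0.82 * 0.81 * 0.74 * 100 = 49.1508%

49.1508 %


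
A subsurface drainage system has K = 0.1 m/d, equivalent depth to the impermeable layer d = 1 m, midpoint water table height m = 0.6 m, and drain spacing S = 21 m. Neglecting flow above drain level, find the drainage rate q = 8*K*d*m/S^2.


q = 8*K*d*m/S^2
q = 8*0.1*1*0.6/21^2
q = 0.4800 / 441

0.0011 m/d


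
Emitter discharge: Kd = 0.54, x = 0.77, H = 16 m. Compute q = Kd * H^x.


q = Kd * H^x = 0.54 * 16^0.77 = 0.54 * 8.456144

4.5663 L/h


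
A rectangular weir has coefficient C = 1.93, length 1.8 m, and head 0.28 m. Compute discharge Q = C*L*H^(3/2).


Q = C * L * H^(3/2) = 1.93 * 1.8 * 0.28^1.5 = 1.93 * 1.8 * 0.148162

0.5147 m^3/s


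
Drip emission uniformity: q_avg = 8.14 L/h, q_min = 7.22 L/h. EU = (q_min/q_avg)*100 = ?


EU = (q_min/q_avg)*100 = (7.22/8.14)*100 = 88.6978%

88.6978 %


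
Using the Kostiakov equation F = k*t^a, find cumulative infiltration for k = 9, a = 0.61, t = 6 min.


F = k * t^a = 9 * 6^0.61
F = 9 * 2.983131

26.8482 mm


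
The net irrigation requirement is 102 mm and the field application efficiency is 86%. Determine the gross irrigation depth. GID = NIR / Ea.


Ea = 86% = 0.86
GID = NIR / Ea = 102 / 0.86 = 118.6047 mm

118.6047 mm


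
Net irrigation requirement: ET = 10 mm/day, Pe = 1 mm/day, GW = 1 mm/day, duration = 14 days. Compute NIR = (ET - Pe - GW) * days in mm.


Daily deficit = ET - Pe - GW = 10 - 1 - 1 = 8 mm/day
NIR = 8 * 14 = 112 mm

112.0000 mm


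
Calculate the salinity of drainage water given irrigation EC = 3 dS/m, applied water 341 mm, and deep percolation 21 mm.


EC_dw = EC_iw * D_iw / D_dw
EC_dw = 3 * 341 / 21
EC_dw = 1023 / 21

48.7143 dS/m


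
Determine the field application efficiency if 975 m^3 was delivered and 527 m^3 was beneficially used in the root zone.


Ea = V_root / V_field * 100 = 527 / 975 * 100 = 54.0513%

54.0513 %


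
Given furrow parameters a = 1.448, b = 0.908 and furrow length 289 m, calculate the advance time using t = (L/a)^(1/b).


t = (L/a)^(1/b)
t = (289/1.448)^(1/0.908)
t = 199.585635^(1/0.908)

341.3359 min


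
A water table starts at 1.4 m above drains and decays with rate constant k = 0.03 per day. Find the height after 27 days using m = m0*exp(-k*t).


m = m0 * exp(-k*t)
m = 1.4 * exp(-0.03 * 27)
m = 1.4 * exp(-0.8100)

0.6228 m


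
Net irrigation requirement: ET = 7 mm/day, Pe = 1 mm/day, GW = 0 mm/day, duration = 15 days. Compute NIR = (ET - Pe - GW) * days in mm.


Daily deficit = ET - Pe - GW = 7 - 1 - 0 = 6 mm/day
NIR = 6 * 15 = 90 mm

90.0000 mm


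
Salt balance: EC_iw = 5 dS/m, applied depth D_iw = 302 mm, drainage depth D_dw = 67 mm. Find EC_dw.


EC_dw = EC_iw * D_iw / D_dw
EC_dw = 5 * 302 / 67
EC_dw = 1510 / 67

22.5373 dS/m


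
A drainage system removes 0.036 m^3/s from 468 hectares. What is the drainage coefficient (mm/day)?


DC = Q * 86400 / (A * 10000) * 1000
DC = 0.036 * 86400 / (468 * 10000) * 1000
DC = 3110400.0000 / 4680000

0.6646 mm/day


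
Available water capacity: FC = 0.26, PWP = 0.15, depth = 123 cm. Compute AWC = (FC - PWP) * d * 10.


AWC = (FC - PWP) * d * 10
AWC = (0.26 - 0.15) * 123 * 10
AWC = 0.1100 * 123 * 10

135.3000 mm


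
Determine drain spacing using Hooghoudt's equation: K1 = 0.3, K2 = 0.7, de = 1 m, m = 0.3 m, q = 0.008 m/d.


S^2 = 8*K2*de*m/q + 4*K1*m^2/q
S^2 = 8*0.7*1*0.3/0.008 + 4*0.3*0.3^2/0.008
S = sqrt(223.5000)

14.9499 m


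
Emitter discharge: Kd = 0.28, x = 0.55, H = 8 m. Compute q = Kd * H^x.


q = Kd * H^x = 0.28 * 8^0.55 = 0.28 * 3.138336

0.8787 L/h


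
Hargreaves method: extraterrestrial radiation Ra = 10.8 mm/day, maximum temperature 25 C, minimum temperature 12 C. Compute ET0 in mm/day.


Tmean = (Tmax + Tmin)/2 = (25 + 12)/2 = 18.5
ET0 = 0.0023 * 10.8 * (18.5 + 17.8) * sqrt(25 - 12)
ET0 = 0.0023 * 10.8 * 36.3 * 3.605551

3.2511 mm/day


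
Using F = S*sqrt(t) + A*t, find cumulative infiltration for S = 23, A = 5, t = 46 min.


F = S*sqrt(t) + A*t
F = 23*sqrt(46) + 5*46
F = 23*6.782330 + 230

385.9936 mm


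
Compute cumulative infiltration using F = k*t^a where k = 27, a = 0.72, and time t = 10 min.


F = k * t^a = 27 * 10^0.72
F = 27 * 5.248075

141.6980 mm


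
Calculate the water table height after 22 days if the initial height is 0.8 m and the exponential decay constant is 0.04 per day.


m = m0 * exp(-k*t)
m = 0.8 * exp(-0.04 * 22)
m = 0.8 * exp(-0.8800)

0.3318 m


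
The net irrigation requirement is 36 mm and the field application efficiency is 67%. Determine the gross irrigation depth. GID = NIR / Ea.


Ea = 67% = 0.67
GID = NIR / Ea = 36 / 0.67 = 53.7313 mm

53.7313 mm


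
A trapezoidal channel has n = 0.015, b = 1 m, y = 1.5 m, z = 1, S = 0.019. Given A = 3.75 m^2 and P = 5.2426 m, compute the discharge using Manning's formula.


R = A/P = 3.75/5.2426 = 0.715294
Q = (1/0.015) * 3.75 * 0.715294^(2/3) * 0.019^0.5

27.5617 m^3/s


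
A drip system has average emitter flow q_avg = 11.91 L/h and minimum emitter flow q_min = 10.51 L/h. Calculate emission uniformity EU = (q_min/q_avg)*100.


EU = (q_min/q_avg)*100 = (10.51/11.91)*100 = 88.2452%

88.2452 %


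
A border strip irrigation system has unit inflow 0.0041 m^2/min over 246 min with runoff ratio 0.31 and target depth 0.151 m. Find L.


L = q*t/((1+r)*Z)
L = 0.0041*246/((1+0.31)*0.151)
L = 1.0086/0.19781

5.0988 m


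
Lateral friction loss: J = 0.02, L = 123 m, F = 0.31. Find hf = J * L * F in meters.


hf = J * L * F = 0.02 * 123 * 0.31 = 0.7626 m

0.7626 m


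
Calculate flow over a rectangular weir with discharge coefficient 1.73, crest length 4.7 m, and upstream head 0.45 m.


Q = C * L * H^(3/2) = 1.73 * 4.7 * 0.45^1.5 = 1.73 * 4.7 * 0.301869

2.4545 m^3/s


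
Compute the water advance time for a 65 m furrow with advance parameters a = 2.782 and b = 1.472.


t = (L/a)^(1/b)
t = (65/2.782)^(1/1.472)
t = 23.364486^(1/1.472)

8.5060 min


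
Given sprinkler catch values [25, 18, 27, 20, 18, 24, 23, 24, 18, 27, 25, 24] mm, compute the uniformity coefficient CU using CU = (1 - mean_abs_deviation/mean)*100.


mean = 22.750000 mm
MAD = 2.833333 mm
CU = (1 - 2.833333/22.750000)*100

87.5458 %


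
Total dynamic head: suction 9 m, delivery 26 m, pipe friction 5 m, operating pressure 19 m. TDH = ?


TDH = Hs + Hd + hf + Hp = 9 + 26 + 5 + 19 = 59

59 m


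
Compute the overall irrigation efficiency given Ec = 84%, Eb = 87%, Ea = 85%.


Ec = 0.84, Eb = 0.87, Ea = 0.85
E = 0.84 * 0.87 * 0.85 * 100 = 62.1180%

62.1180 %


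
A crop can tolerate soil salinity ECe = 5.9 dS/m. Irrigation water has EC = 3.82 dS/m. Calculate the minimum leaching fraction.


LR = ECiw / (5*ECe - ECiw)
LR = 3.82 / (5*5.9 - 3.82)
LR = 3.82 / 25.6800

0.1488


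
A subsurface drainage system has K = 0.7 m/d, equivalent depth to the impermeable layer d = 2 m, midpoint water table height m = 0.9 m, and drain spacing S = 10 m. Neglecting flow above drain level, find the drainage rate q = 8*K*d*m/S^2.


q = 8*K*d*m/S^2
q = 8*0.7*2*0.9/10^2
q = 10.0800 / 100

0.1008 m/d


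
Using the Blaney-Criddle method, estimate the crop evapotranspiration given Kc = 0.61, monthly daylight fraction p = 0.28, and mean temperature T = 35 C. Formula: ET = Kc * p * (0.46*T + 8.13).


ET = Kc * p * (0.46*T + 8.13)
ET = 0.61 * 0.28 * (0.46*35 + 8.13)
ET = 0.61 * 0.28 * 24.2300

4.1385 mm/day


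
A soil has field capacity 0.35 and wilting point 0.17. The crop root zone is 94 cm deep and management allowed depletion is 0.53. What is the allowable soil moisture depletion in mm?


SMD = (FC - PWP) * d * MAD * 10
SMD = (0.35 - 0.17) * 94 * 0.53 * 10
SMD = 0.1800 * 94 * 0.53 * 10

89.6760 mm


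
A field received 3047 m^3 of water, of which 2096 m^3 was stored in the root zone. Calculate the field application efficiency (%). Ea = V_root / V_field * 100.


Ea = V_root / V_field * 100 = 2096 / 3047 * 100 = 68.7890%

68.7890 %


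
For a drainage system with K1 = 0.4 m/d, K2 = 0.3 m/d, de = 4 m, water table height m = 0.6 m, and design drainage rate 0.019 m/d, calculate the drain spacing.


S^2 = 8*K2*de*m/q + 4*K1*m^2/q
S^2 = 8*0.3*4*0.6/0.019 + 4*0.4*0.6^2/0.019
S = sqrt(333.4737)

18.2613 m


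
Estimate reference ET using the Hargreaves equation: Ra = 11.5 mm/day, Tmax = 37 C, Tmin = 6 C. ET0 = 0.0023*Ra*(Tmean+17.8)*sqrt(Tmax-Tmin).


Tmean = (Tmax + Tmin)/2 = (37 + 6)/2 = 21.5
ET0 = 0.0023 * 11.5 * (21.5 + 17.8) * sqrt(37 - 6)
ET0 = 0.0023 * 11.5 * 39.3 * 5.567764

5.7876 mm/day


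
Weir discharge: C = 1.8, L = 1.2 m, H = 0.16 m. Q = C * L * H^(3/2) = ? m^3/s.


Q = C * L * H^(3/2) = 1.8 * 1.2 * 0.16^1.5 = 1.8 * 1.2 * 0.064000

0.1382 m^3/s


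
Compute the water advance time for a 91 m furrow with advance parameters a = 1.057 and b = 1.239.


t = (L/a)^(1/b)
t = (91/1.057)^(1/1.239)
t = 86.092715^(1/1.239)

36.4516 min


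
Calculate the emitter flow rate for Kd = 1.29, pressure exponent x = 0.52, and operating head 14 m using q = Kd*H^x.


q = Kd * H^x = 1.29 * 14^0.52 = 1.29 * 3.944451

5.0883 L/h


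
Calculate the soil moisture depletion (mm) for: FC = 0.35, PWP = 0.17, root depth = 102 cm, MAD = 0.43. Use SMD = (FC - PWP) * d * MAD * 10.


SMD = (FC - PWP) * d * MAD * 10
SMD = (0.35 - 0.17) * 102 * 0.43 * 10
SMD = 0.1800 * 102 * 0.43 * 10

78.9480 mm


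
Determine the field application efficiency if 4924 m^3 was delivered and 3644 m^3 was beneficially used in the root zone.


Ea = V_root / V_field * 100 = 3644 / 4924 * 100 = 74.0049%

74.0049 %


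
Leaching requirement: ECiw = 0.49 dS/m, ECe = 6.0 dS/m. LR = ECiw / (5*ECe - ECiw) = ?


LR = ECiw / (5*ECe - ECiw)
LR = 0.49 / (5*6.0 - 0.49)
LR = 0.49 / 29.5100

0.0166


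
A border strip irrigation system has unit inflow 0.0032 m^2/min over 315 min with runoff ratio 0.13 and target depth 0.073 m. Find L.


L = q*t/((1+r)*Z)
L = 0.0032*315/((1+0.13)*0.073)
L = 1.008/0.08249

12.2197 m


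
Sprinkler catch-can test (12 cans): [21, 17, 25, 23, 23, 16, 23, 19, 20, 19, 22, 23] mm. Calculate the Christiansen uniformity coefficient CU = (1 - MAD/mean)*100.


mean = 20.916667 mm
MAD = 2.263889 mm
CU = (1 - 2.263889/20.916667)*100

89.1766 %


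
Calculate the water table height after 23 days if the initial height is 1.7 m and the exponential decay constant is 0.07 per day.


m = m0 * exp(-k*t)
m = 1.7 * exp(-0.07 * 23)
m = 1.7 * exp(-1.6100)

0.3398 m


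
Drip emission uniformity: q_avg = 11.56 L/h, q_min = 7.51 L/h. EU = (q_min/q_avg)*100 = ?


EU = (q_min/q_avg)*100 = (7.51/11.56)*100 = 64.9654%

64.9654 %


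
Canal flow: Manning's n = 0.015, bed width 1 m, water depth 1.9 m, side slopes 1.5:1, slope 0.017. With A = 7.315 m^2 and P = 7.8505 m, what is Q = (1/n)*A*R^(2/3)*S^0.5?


R = A/P = 7.315/7.8505 = 0.931788
Q = (1/0.015) * 7.315 * 0.931788^(2/3) * 0.017^0.5

60.6586 m^3/s


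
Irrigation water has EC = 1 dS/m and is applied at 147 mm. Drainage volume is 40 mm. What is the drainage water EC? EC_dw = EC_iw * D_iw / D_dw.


EC_dw = EC_iw * D_iw / D_dw
EC_dw = 1 * 147 / 40
EC_dw = 147 / 40

3.6750 dS/m


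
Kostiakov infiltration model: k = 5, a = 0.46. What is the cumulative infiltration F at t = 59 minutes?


F = k * t^a = 5 * 59^0.46
F = 5 * 6.525171

32.6259 mm


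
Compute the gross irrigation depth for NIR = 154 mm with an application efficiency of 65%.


Ea = 65% = 0.65
GID = NIR / Ea = 154 / 0.65 = 236.9231 mm

236.9231 mm


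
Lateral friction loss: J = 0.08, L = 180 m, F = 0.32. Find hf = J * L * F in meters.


hf = J * L * F = 0.08 * 180 * 0.32 = 4.6080 m

4.6080 m


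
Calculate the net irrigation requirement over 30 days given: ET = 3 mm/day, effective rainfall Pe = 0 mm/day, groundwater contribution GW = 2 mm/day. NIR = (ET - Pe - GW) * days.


Daily deficit = ET - Pe - GW = 3 - 0 - 2 = 1 mm/day
NIR = 1 * 30 = 30 mm

30.0000 mm


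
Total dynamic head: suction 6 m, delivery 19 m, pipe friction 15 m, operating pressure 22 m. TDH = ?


TDH = Hs + Hd + hf + Hp = 6 + 19 + 15 + 22 = 62

62 m


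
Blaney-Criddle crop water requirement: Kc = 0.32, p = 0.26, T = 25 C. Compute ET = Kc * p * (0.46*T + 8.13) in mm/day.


ET = Kc * p * (0.46*T + 8.13)
ET = 0.32 * 0.26 * (0.46*25 + 8.13)
ET = 0.32 * 0.26 * 19.6300

1.6332 mm/day


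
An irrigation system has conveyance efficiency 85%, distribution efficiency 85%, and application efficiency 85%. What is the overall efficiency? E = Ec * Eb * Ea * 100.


Ec = 0.85, Eb = 0.85, Ea = 0.85
E = 0.85 * 0.85 * 0.85 * 100 = 61.4125%

61.4125 %


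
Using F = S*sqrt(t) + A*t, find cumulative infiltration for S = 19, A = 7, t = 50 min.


F = S*sqrt(t) + A*t
F = 19*sqrt(50) + 7*50
F = 19*7.071068 + 350

484.3503 mm


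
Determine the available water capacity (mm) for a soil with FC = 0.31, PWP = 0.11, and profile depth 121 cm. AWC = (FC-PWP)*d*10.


AWC = (FC - PWP) * d * 10
AWC = (0.31 - 0.11) * 121 * 10
AWC = 0.2000 * 121 * 10

242.0000 mm


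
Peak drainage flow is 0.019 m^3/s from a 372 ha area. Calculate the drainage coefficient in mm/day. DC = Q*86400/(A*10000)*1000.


DC = Q * 86400 / (A * 10000) * 1000
DC = 0.019 * 86400 / (372 * 10000) * 1000
DC = 1641600.0000 / 3720000

0.4413 mm/day


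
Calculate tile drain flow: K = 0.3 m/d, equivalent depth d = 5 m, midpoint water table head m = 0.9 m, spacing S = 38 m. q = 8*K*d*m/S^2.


q = 8*K*d*m/S^2
q = 8*0.3*5*0.9/38^2
q = 10.8000 / 1444

0.0075 m/d


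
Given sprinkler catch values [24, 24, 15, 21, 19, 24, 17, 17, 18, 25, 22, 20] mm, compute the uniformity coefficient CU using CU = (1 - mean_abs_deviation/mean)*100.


mean = 20.500000 mm
MAD = 2.833333 mm
CU = (1 - 2.833333/20.500000)*100

86.1789 %


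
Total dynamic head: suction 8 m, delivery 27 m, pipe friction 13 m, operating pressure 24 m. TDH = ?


TDH = Hs + Hd + hf + Hp = 8 + 27 + 13 + 24 = 72

72 m


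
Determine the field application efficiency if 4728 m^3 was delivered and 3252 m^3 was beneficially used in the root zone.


Ea = V_root / V_field * 100 = 3252 / 4728 * 100 = 68.7817%

68.7817 %


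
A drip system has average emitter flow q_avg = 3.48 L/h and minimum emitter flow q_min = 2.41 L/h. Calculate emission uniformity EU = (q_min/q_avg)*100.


EU = (q_min/q_avg)*100 = (2.41/3.48)*100 = 69.2529%

69.2529 %


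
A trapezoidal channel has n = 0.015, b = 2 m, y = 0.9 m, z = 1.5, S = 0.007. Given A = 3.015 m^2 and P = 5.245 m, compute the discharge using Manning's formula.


R = A/P = 3.015/5.245 = 0.574833
Q = (1/0.015) * 3.015 * 0.574833^(2/3) * 0.007^0.5

11.6262 m^3/s


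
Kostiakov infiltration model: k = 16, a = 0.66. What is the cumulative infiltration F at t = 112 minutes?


F = k * t^a = 16 * 112^0.66
F = 16 * 22.515619

360.2499 mm
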